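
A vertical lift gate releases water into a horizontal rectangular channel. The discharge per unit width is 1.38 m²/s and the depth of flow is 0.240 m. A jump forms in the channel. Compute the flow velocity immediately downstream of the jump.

V₁ = q/y₁ = 1.38/0.240 = 5.75 m/s. Fr₁ = V₁/√(g·y₁) = 5.75/√(9.81×0.240) = 3.75.
Conjugate-depth relation: y₂/y₁ = ½[√(1 + 8Fr₁²) − 1] = ½[√113.3 − 1] = 4.82.
y₂ = 4.82 × 0.240 = 1.16 m.
V₂ = q/y₂ = 1.38/1.16 = 1.19 m/s.

V₂ = 1.19 m/s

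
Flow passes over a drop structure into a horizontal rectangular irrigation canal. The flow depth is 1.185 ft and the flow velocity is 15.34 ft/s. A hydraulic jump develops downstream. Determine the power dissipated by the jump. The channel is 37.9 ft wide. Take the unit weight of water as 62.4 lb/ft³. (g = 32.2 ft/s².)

Fr₁ = V₁/√(g·y₁) = 15.34/√(32.2×1.185) = 2.483.
Conjugate-depth relation: y₂/y₁ = ½[√(1 + 8Fr₁²) − 1] = ½[√50.336 − 1] = 3.047.
y₂ = 3.047 × 1.185 = 3.611 ft.
Head loss: ΔE = (y₂ − y₁)³/(4y₁y₂) = (3.611 − 1.185)³/(4×1.185×3.611) = 14.28/17.12 = 0.8343 ft.
q = V₁·y₁ = 15.34 × 1.185 = 18.18 ft²/s. Q = q·b = 18.18 × 37.9 = 688.9 cfs. P = γ·Q·ΔE/550 = 62.4 × 688.9 × 0.8343 / 550 = 65.21 hp.

P = 65.21 hp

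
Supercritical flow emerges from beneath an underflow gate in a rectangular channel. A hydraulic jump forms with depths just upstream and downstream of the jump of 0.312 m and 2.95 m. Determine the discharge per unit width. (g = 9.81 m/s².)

For a rectangular channel the momentum equation gives q² = ½·g·y₁·y₂·(y₁ + y₂) = ½×9.81×0.312×2.95×3.26 = 14.7.
q = √14.7 = 3.84 m²/s.

q = 3.84 m²/s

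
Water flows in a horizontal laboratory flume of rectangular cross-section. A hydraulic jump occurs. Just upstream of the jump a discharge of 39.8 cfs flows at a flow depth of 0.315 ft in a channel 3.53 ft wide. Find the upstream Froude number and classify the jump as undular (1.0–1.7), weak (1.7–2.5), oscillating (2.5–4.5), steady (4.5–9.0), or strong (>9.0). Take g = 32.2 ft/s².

Fr₁ = 11.2; strong jump

q = Q/b = 39.8/3.53 = 11.3 ft²/s; V₁ = q/y₁ = 35.8 ft/s. Fr₁ = V₁/√(g·y₁) = 11.2.
Fr₁ = 11.2 lies in the strong range.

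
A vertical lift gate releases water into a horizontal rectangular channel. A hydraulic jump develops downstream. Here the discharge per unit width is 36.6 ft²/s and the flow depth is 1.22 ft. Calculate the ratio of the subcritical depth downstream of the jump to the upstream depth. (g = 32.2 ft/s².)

V₁ = q/y₁ = 36.6/1.22 = 30.0 ft/s. Fr₁ = V₁/√(g·y₁) = 30.0/√(32.2×1.22) = 4.79.
By Bélanger, y₂/y₁ = ½[√(1 + 8Fr₁²) − 1] = ½[√184.3 − 1] = 6.29.

y₂/y₁ = 6.29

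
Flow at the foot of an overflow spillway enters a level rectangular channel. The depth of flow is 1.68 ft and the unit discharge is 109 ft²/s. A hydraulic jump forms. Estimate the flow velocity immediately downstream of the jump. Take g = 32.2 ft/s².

V₂ = 5.41 ft/s

V₁ = q/y₁ = 109/1.68 = 64.9 ft/s. Fr₁ = V₁/√(g·y₁) = 64.9/√(32.2×1.68) = 8.82.
Bélanger equation: y₂/y₁ = ½[√(1 + 8Fr₁²) − 1] = ½[√623.5 − 1] = 12.0.
y₂ = 12.0 × 1.68 = 20.1 ft.
V₂ = q/y₂ = 109/20.1 = 5.41 ft/s.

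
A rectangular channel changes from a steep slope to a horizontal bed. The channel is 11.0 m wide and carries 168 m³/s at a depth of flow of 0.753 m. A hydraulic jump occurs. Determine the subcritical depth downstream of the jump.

q = Q/b = 168/11.0 = 15.3 m²/s; V₁ = q/y₁ = 20.3 m/s. Fr₁ = V₁/√(g·y₁) = 7.46.
By Bélanger, y₂/y₁ = ½[√(1 + 8Fr₁²) − 1] = ½[√446.5 − 1] = 10.1.
y₂ = 10.1 × 0.753 = 7.58 m.

y₂ = 7.58 m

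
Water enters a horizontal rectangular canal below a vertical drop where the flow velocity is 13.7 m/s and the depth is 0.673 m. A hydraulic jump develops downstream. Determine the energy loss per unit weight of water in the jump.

ΔE = 5.30 m

Fr₁ = V₁/√(g·y₁) = 13.7/√(9.81×0.673) = 5.33.
Bélanger equation: y₂/y₁ = ½[√(1 + 8Fr₁²) − 1] = ½[√228.4 − 1] = 7.06.
y₂ = 7.06 × 0.673 = 4.75 m.
Head loss: ΔE = (y₂ − y₁)³/(4y₁y₂) = (4.75 − 0.673)³/(4×0.673×4.75) = 67.7/12.8 = 5.30 m.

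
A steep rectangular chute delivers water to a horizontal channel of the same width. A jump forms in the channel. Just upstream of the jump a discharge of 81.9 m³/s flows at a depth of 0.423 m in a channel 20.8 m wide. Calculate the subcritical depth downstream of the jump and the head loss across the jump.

y₂ = 2.53 m; ΔE = 2.19 m

q = Q/b = 81.9/20.8 = 3.94 m²/s; V₁ = q/y₁ = 9.31 m/s. Fr₁ = V₁/√(g·y₁) = 4.57.
By Bélanger, y₂/y₁ = ½[√(1 + 8Fr₁²) − 1] = ½[√168.0 − 1] = 5.98.
y₂ = 5.98 × 0.423 = 2.53 m.
Head loss: ΔE = (y₂ − y₁)³/(4y₁y₂) = (2.53 − 0.423)³/(4×0.423×2.53) = 9.36/4.28 = 2.19 m.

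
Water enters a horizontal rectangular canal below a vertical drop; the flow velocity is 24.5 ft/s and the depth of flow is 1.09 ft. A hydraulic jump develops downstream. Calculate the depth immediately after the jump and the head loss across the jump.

y₂ = 5.85 ft; ΔE = 4.23 ft

Fr₁ = V₁/√(g·y₁) = 24.5/√(32.2×1.09) = 4.14.
From the momentum equation for a rectangular channel, y₂/y₁ = ½[√(1 + 8Fr₁²) − 1] = ½[√137.8 − 1] = 5.37.
y₂ = 5.37 × 1.09 = 5.85 ft.
Head loss: ΔE = (y₂ − y₁)³/(4y₁y₂) = (5.85 − 1.09)³/(4×1.09×5.85) = 108/25.5 = 4.23 ft.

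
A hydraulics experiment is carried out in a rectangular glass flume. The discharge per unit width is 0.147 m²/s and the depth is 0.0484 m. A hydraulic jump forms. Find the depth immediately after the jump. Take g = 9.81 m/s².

V₁ = q/y₁ = 0.147/0.0484 = 3.04 m/s. Fr₁ = V₁/√(g·y₁) = 3.04/√(9.81×0.0484) = 4.41.
By Bélanger, y₂/y₁ = ½[√(1 + 8Fr₁²) − 1] = ½[√156.4 − 1] = 5.75.
y₂ = 5.75 × 0.0484 = 0.278 m.

y₂ = 0.278 m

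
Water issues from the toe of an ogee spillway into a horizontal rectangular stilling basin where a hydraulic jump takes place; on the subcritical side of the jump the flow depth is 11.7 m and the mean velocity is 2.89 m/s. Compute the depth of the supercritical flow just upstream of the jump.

y₁ = 1.51 m

Fr₂ = V₂/√(g·y₂) = 2.89/√(9.81×11.7) = 0.270.
Applying the sequent-depth relation in reverse, y₁/y₂ = ½[√(1 + 8Fr₂²) − 1] = ½[√1.582 − 1] = 0.129.
y₁ = 0.129 × 11.7 = 1.51 m.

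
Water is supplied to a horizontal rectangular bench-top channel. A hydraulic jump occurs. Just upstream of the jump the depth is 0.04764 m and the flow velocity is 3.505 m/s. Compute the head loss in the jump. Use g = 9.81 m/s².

Fr₁ = V₁/√(g·y₁) = 3.505/√(9.81×0.04764) = 5.127.
Bélanger equation: y₂/y₁ = ½[√(1 + 8Fr₁²) − 1] = ½[√211.29 − 1] = 6.768.
y₂ = 6.768 × 0.04764 = 0.3224 m.
q = V₁·y₁ = 3.505 × 0.04764 = 0.1670 m²/s. V₂ = q/y₂ = 0.1670/0.3224 = 0.5179 m/s. E₁ = y₁ + V₁²/2g = 0.6738 m; E₂ = y₂ + V₂²/2g = 0.3361 m. ΔE = E₁ − E₂ = 0.3377 m.

ΔE = 0.3377 m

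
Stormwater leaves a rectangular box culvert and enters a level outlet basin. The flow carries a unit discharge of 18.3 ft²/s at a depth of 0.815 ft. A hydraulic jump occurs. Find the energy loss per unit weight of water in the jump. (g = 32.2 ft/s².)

V₁ = q/y₁ = 18.3/0.815 = 22.5 ft/s. Fr₁ = V₁/√(g·y₁) = 22.5/√(32.2×0.815) = 4.38.
From the momentum equation for a rectangular channel, y₂/y₁ = ½[√(1 + 8Fr₁²) − 1] = ½[√154.7 − 1] = 5.72.
y₂ = 5.72 × 0.815 = 4.66 ft.
Head loss: ΔE = (y₂ − y₁)³/(4y₁y₂) = (4.66 − 0.815)³/(4×0.815×4.66) = 56.9/15.2 = 3.74 ft.

ΔE = 3.74 ft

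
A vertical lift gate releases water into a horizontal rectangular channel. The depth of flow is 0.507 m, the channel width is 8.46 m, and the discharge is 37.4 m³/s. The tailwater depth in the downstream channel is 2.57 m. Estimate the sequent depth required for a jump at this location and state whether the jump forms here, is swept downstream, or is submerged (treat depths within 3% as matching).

y₂ = 2.56 m; the jump forms here

q = Q/b = 37.4/8.46 = 4.42 m²/s; V₁ = q/y₁ = 8.72 m/s. Fr₁ = V₁/√(g·y₁) = 3.91.
From the momentum equation for a rectangular channel, y₂/y₁ = ½[√(1 + 8Fr₁²) − 1] = ½[√123.3 − 1] = 5.05.
y₂ = 5.05 × 0.507 = 2.56 m.
Tailwater y_tw = 2.57 m: y_tw ≈ y₂, so the jump forms here.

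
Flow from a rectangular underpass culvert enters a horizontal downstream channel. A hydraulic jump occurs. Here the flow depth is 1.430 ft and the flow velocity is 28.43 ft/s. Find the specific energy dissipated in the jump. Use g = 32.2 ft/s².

Fr₁ = V₁/√(g·y₁) = 28.43/√(32.2×1.430) = 4.190.
Bélanger equation: y₂/y₁ = ½[√(1 + 8Fr₁²) − 1] = ½[√141.43 − 1] = 5.446.
y₂ = 5.446 × 1.430 = 7.788 ft.
q = V₁·y₁ = 28.43 × 1.430 = 40.65 ft²/s. V₂ = q/y₂ = 40.65/7.788 = 5.220 ft/s. E₁ = y₁ + V₁²/2g = 13.98 ft; E₂ = y₂ + V₂²/2g = 8.211 ft. ΔE = E₁ − E₂ = 5.770 ft.

ΔE = 5.770 ft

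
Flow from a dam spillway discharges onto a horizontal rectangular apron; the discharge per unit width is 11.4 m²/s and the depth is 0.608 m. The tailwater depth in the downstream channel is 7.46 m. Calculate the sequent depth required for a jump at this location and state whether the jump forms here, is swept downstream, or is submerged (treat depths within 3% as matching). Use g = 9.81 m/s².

y₂ = 6.30 m; the jump is submerged

V₁ = q/y₁ = 11.4/0.608 = 18.8 m/s. Fr₁ = V₁/√(g·y₁) = 18.8/√(9.81×0.608) = 7.68.
Bélanger equation: y₂/y₁ = ½[√(1 + 8Fr₁²) − 1] = ½[√472.5 − 1] = 10.4.
y₂ = 10.4 × 0.608 = 6.30 m.
Tailwater y_tw = 7.46 m: y_tw > y₂, so the jump is submerged.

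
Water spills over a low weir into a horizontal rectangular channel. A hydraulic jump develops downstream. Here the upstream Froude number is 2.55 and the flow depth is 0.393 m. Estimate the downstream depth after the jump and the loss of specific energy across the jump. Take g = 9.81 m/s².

Fr₁ = 2.55 (given).
From the momentum equation for a rectangular channel, y₂/y₁ = ½[√(1 + 8Fr₁²) − 1] = ½[√53.02 − 1] = 3.14.
y₂ = 3.14 × 0.393 = 1.23 m.
Head loss: ΔE = (y₂ − y₁)³/(4y₁y₂) = (1.23 − 0.393)³/(4×0.393×1.23) = 0.595/1.94 = 0.307 m.

y₂ = 1.23 m; ΔE = 0.307 m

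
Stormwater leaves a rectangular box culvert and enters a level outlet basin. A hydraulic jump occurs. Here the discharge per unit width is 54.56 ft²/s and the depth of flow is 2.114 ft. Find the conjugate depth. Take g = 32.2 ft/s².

V₁ = q/y₁ = 54.56/2.114 = 25.81 ft/s. Fr₁ = V₁/√(g·y₁) = 25.81/√(32.2×2.114) = 3.128.
Sequent-depth ratio: y₂/y₁ = ½[√(1 + 8Fr₁²) − 1] = ½[√79.283 − 1] = 3.952.
y₂ = 3.952 × 2.114 = 8.355 ft.

y₂ = 8.355 ft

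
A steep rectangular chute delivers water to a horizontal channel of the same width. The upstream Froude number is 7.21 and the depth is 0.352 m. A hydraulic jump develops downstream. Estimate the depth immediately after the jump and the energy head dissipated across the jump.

y₂ = 3.42 m; ΔE = 5.99 m

Fr₁ = 7.21 (given).
Sequent-depth ratio: y₂/y₁ = ½[√(1 + 8Fr₁²) − 1] = ½[√416.9 − 1] = 9.71.
y₂ = 9.71 × 0.352 = 3.42 m.
V₁ = Fr₁·√(g·y₁) = 7.21×√(9.81×0.352) = 13.4 m/s; q = V₁·y₁ = 4.72 m²/s. V₂ = q/y₂ = 4.72/3.42 = 1.38 m/s. E₁ = y₁ + V₁²/2g = 9.50 m; E₂ = y₂ + V₂²/2g = 3.51 m. ΔE = E₁ − E₂ = 5.99 m.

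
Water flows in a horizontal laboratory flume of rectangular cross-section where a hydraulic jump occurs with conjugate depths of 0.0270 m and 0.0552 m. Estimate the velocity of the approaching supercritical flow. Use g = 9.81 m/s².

V₁ = 0.908 m/s

For a rectangular channel the momentum equation gives q² = ½·g·y₁·y₂·(y₁ + y₂) = ½×9.81×0.0270×0.0552×0.0822 = 0.000601.
q = √0.000601 = 0.0245 m²/s.
V₁ = q/y₁ = 0.0245/0.0270 = 0.908 m/s.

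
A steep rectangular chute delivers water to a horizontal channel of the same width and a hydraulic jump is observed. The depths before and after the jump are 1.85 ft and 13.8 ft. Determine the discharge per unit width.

For a rectangular channel the momentum equation gives q² = ½·g·y₁·y₂·(y₁ + y₂) = ½×32.2×1.85×13.8×15.7 = 6433.
q = √6433 = 80.2 ft²/s.

q = 80.2 ft²/s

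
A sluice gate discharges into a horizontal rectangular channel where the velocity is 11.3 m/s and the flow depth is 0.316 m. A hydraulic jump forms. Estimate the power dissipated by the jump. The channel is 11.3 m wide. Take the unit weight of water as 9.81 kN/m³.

P = 1592 kW

Fr₁ = V₁/√(g·y₁) = 11.3/√(9.81×0.316) = 6.42.
Conjugate-depth relation: y₂/y₁ = ½[√(1 + 8Fr₁²) − 1] = ½[√330.5 − 1] = 8.59.
y₂ = 8.59 × 0.316 = 2.71 m.
Head loss: ΔE = (y₂ − y₁)³/(4y₁y₂) = (2.71 − 0.316)³/(4×0.316×2.71) = 13.8/3.43 = 4.02 m.
q = V₁·y₁ = 11.3 × 0.316 = 3.57 m²/s. Q = q·b = 3.57 × 11.3 = 40.4 m³/s. P = γ·Q·ΔE = 9.81 × 40.4 × 4.02 = 1592 kW.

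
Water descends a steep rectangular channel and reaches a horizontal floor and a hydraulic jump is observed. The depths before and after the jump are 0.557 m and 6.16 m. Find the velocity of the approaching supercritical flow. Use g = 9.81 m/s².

V₁ = 19.1 m/s

For a rectangular channel the momentum equation gives q² = ½·g·y₁·y₂·(y₁ + y₂) = ½×9.81×0.557×6.16×6.72 = 113.
q = √113 = 10.6 m²/s.
V₁ = q/y₁ = 10.6/0.557 = 19.1 m/s.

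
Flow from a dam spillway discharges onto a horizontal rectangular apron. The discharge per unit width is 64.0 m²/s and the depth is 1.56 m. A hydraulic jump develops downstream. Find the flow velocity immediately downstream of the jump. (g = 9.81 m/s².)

V₁ = q/y₁ = 64.0/1.56 = 41.0 m/s. Fr₁ = V₁/√(g·y₁) = 41.0/√(9.81×1.56) = 10.5.
By Bélanger, y₂/y₁ = ½[√(1 + 8Fr₁²) − 1] = ½[√880.8 − 1] = 14.3.
y₂ = 14.3 × 1.56 = 22.4 m.
V₂ = q/y₂ = 64.0/22.4 = 2.86 m/s.

V₂ = 2.86 m/s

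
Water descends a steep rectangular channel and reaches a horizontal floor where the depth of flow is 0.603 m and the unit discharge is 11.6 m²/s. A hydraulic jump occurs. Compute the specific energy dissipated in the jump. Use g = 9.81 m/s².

V₁ = q/y₁ = 11.6/0.603 = 19.2 m/s. Fr₁ = V₁/√(g·y₁) = 19.2/√(9.81×0.603) = 7.91.
Sequent-depth ratio: y₂/y₁ = ½[√(1 + 8Fr₁²) − 1] = ½[√501.5 − 1] = 10.7.
y₂ = 10.7 × 0.603 = 6.45 m.
V₂ = q/y₂ = 11.6/6.45 = 1.80 m/s. E₁ = y₁ + V₁²/2g = 19.5 m; E₂ = y₂ + V₂²/2g = 6.62 m. ΔE = E₁ − E₂ = 12.8 m.

ΔE = 12.8 m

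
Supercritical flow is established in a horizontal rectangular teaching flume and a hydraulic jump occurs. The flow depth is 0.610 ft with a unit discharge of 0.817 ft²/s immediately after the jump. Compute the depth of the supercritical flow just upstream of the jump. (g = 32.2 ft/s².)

y₁ = 0.0962 ft

V₂ = q/y₂ = 0.817/0.610 = 1.34 ft/s; Fr₂ = V₂/√(g·y₂) = 0.302.
From the momentum equation (using Fr₂), y₁/y₂ = ½[√(1 + 8Fr₂²) − 1] = ½[√1.731 − 1] = 0.158.
y₁ = 0.158 × 0.610 = 0.0962 ft.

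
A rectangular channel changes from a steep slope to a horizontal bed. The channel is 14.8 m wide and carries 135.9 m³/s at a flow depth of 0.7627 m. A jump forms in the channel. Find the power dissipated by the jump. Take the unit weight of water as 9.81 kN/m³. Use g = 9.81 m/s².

q = Q/b = 135.9/14.8 = 9.182 m²/s; V₁ = q/y₁ = 12.04 m/s. Fr₁ = V₁/√(g·y₁) = 4.401.
By Bélanger, y₂/y₁ = ½[√(1 + 8Fr₁²) − 1] = ½[√155.98 − 1] = 5.745.
y₂ = 5.745 × 0.7627 = 4.381 m.
V₂ = q/y₂ = 9.182/4.381 = 2.096 m/s. E₁ = y₁ + V₁²/2g = 8.150 m; E₂ = y₂ + V₂²/2g = 4.605 m. ΔE = E₁ − E₂ = 3.545 m.
P = γ·Q·ΔE = 9.81 × 135.9 × 3.545 = 4726 kW.

P = 4726 kW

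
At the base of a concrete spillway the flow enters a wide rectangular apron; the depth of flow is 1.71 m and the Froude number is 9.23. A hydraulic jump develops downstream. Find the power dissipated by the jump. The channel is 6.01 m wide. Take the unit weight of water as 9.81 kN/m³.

P = 200498 kW

Fr₁ = 9.23 (given).
By Bélanger, y₂/y₁ = ½[√(1 + 8Fr₁²) − 1] = ½[√682.5 − 1] = 12.6.
y₂ = 12.6 × 1.71 = 21.5 m.
V₁ = Fr₁·√(g·y₁) = 9.23×√(9.81×1.71) = 37.8 m/s; q = V₁·y₁ = 64.6 m²/s. V₂ = q/y₂ = 64.6/21.5 = 3.01 m/s. E₁ = y₁ + V₁²/2g = 74.5 m; E₂ = y₂ + V₂²/2g = 21.9 m. ΔE = E₁ − E₂ = 52.6 m.
Q = q·b = 64.6 × 6.01 = 389 m³/s. P = γ·Q·ΔE = 9.81 × 389 × 52.6 = 200498 kW.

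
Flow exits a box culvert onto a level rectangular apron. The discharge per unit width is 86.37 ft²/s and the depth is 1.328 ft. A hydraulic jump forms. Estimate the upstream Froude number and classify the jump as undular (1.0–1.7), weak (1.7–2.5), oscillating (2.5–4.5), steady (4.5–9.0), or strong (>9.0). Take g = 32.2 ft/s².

V₁ = q/y₁ = 86.37/1.328 = 65.04 ft/s. Fr₁ = V₁/√(g·y₁) = 65.04/√(32.2×1.328) = 9.946.
Fr₁ = 9.946 lies in the strong range.

Fr₁ = 9.946; strong jump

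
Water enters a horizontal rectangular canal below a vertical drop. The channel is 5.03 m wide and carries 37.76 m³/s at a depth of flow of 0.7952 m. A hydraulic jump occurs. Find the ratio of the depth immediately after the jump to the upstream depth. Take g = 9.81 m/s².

y₂/y₁ = 4.306

q = Q/b = 37.76/5.03 = 7.507 m²/s; V₁ = q/y₁ = 9.440 m/s. Fr₁ = V₁/√(g·y₁) = 3.380.
By Bélanger, y₂/y₁ = ½[√(1 + 8Fr₁²) − 1] = ½[√92.394 − 1] = 4.306.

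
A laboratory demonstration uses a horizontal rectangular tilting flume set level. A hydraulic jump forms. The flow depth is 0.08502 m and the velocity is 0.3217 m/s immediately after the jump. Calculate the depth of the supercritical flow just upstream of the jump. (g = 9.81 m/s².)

Fr₂ = V₂/√(g·y₂) = 0.3217/√(9.81×0.08502) = 0.3523.
Since the conjugate-depth ratio holds either way, y₁/y₂ = ½[√(1 + 8Fr₂²) − 1] = ½[√1.9927 − 1] = 0.2058.
y₁ = 0.2058 × 0.08502 = 0.01750 m.

y₁ = 0.01750 m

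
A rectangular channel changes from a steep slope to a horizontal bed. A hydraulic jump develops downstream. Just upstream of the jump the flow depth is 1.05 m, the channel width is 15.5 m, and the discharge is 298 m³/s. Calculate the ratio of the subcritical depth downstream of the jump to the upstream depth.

y₂/y₁ = 7.58

q = Q/b = 298/15.5 = 19.2 m²/s; V₁ = q/y₁ = 18.3 m/s. Fr₁ = V₁/√(g·y₁) = 5.71.
By Bélanger, y₂/y₁ = ½[√(1 + 8Fr₁²) − 1] = ½[√261.4 − 1] = 7.58.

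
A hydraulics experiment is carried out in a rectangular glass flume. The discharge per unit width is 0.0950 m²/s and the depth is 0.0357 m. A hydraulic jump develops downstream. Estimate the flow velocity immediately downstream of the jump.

V₁ = q/y₁ = 0.0950/0.0357 = 2.66 m/s. Fr₁ = V₁/√(g·y₁) = 2.66/√(9.81×0.0357) = 4.50.
Conjugate-depth relation: y₂/y₁ = ½[√(1 + 8Fr₁²) − 1] = ½[√162.8 − 1] = 5.88.
y₂ = 5.88 × 0.0357 = 0.210 m.
V₂ = q/y₂ = 0.0950/0.210 = 0.453 m/s.

V₂ = 0.453 m/s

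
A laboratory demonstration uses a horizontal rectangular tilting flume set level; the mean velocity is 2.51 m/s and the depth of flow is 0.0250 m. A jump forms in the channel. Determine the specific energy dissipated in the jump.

Fr₁ = V₁/√(g·y₁) = 2.51/√(9.81×0.0250) = 5.07.
Bélanger equation: y₂/y₁ = ½[√(1 + 8Fr₁²) − 1] = ½[√206.5 − 1] = 6.69.
y₂ = 6.69 × 0.0250 = 0.167 m.
q = V₁·y₁ = 2.51 × 0.0250 = 0.0628 m²/s. V₂ = q/y₂ = 0.0628/0.167 = 0.375 m/s. E₁ = y₁ + V₁²/2g = 0.346 m; E₂ = y₂ + V₂²/2g = 0.174 m. ΔE = E₁ − E₂ = 0.172 m.

ΔE = 0.172 m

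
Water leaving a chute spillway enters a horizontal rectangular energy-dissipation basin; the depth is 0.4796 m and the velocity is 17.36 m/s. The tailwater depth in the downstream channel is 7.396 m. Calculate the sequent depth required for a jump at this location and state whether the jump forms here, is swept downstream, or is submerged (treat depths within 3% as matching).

y₂ = 5.194 m; the jump is submerged

Fr₁ = V₁/√(g·y₁) = 17.36/√(9.81×0.4796) = 8.003.
By Bélanger, y₂/y₁ = ½[√(1 + 8Fr₁²) − 1] = ½[√513.44 − 1] = 10.83.
y₂ = 10.83 × 0.4796 = 5.194 m.
Tailwater y_tw = 7.396 m: y_tw > y₂, so the jump is submerged.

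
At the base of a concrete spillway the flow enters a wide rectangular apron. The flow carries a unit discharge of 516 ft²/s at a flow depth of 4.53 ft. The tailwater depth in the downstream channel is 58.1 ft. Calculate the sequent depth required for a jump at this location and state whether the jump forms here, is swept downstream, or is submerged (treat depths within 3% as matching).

y₂ = 58.2 ft; the jump forms here

V₁ = q/y₁ = 516/4.53 = 114 ft/s. Fr₁ = V₁/√(g·y₁) = 114/√(32.2×4.53) = 9.43.
Conjugate-depth relation: y₂/y₁ = ½[√(1 + 8Fr₁²) − 1] = ½[√712.6 − 1] = 12.8.
y₂ = 12.8 × 4.53 = 58.2 ft.
Tailwater y_tw = 58.1 ft: y_tw ≈ y₂, so the jump forms here.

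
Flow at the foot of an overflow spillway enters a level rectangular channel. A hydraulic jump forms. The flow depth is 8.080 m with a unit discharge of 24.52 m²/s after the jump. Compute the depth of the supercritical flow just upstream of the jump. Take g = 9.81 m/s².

y₁ = 1.572 m

V₂ = q/y₂ = 24.52/8.080 = 3.035 m/s; Fr₂ = V₂/√(g·y₂) = 0.3409.
The Bélanger relation is symmetric: y₁/y₂ = ½[√(1 + 8Fr₂²) − 1] = ½[√1.9295 − 1] = 0.1945.
y₁ = 0.1945 × 8.080 = 1.572 m.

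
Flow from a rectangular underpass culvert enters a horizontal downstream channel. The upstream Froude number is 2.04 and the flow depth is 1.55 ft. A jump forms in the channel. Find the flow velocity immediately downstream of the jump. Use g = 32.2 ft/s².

V₂ = 5.94 ft/s

Fr₁ = 2.04 (given).
By Bélanger, y₂/y₁ = ½[√(1 + 8Fr₁²) − 1] = ½[√34.29 − 1] = 2.43.
y₂ = 2.43 × 1.55 = 3.76 ft.
V₁ = Fr₁·√(g·y₁) = 2.04×√(32.2×1.55) = 14.4 ft/s; q = V₁·y₁ = 22.3 ft²/s.
V₂ = q/y₂ = 22.3/3.76 = 5.94 ft/s.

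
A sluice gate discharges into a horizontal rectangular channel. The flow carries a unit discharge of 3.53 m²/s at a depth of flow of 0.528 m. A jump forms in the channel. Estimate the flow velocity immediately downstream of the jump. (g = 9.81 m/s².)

V₂ = 1.81 m/s

V₁ = q/y₁ = 3.53/0.528 = 6.69 m/s. Fr₁ = V₁/√(g·y₁) = 6.69/√(9.81×0.528) = 2.94.
Bélanger equation: y₂/y₁ = ½[√(1 + 8Fr₁²) − 1] = ½[√70.03 − 1] = 3.68.
y₂ = 3.68 × 0.528 = 1.95 m.
V₂ = q/y₂ = 3.53/1.95 = 1.81 m/s.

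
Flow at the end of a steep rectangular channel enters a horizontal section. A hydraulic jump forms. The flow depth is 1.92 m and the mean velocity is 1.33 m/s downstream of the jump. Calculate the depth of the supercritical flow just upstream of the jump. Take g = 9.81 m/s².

Fr₂ = V₂/√(g·y₂) = 1.33/√(9.81×1.92) = 0.306.
From the momentum equation (using Fr₂), y₁/y₂ = ½[√(1 + 8Fr₂²) − 1] = ½[√1.751 − 1] = 0.162.
y₁ = 0.162 × 1.92 = 0.310 m.

y₁ = 0.310 m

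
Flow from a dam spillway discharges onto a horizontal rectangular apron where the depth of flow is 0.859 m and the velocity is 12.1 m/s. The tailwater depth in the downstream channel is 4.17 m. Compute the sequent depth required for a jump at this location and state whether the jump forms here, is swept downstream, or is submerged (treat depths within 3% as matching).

Fr₁ = V₁/√(g·y₁) = 12.1/√(9.81×0.859) = 4.17.
Bélanger equation: y₂/y₁ = ½[√(1 + 8Fr₁²) − 1] = ½[√140.0 − 1] = 5.42.
y₂ = 5.42 × 0.859 = 4.65 m.
Tailwater y_tw = 4.17 m: y_tw < y₂, so the jump is swept downstream.

y₂ = 4.65 m; the jump is swept downstream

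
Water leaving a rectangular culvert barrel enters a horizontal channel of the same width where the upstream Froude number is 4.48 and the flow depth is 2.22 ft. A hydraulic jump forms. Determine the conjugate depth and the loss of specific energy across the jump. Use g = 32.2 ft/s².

Fr₁ = 4.48 (given).
By Bélanger, y₂/y₁ = ½[√(1 + 8Fr₁²) − 1] = ½[√161.6 − 1] = 5.86.
y₂ = 5.86 × 2.22 = 13.0 ft.
V₁ = Fr₁·√(g·y₁) = 4.48×√(32.2×2.22) = 37.9 ft/s; q = V₁·y₁ = 84.1 ft²/s. V₂ = q/y₂ = 84.1/13.0 = 6.47 ft/s. E₁ = y₁ + V₁²/2g = 24.5 ft; E₂ = y₂ + V₂²/2g = 13.6 ft. ΔE = E₁ − E₂ = 10.8 ft.

y₂ = 13.0 ft; ΔE = 10.8 ft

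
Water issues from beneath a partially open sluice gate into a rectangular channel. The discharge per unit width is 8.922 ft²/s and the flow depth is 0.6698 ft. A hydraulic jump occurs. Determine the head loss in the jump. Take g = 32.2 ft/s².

V₁ = q/y₁ = 8.922/0.6698 = 13.32 ft/s. Fr₁ = V₁/√(g·y₁) = 13.32/√(32.2×0.6698) = 2.868.
By Bélanger, y₂/y₁ = ½[√(1 + 8Fr₁²) − 1] = ½[√66.815 − 1] = 3.587.
y₂ = 3.587 × 0.6698 = 2.403 ft.
Head loss: ΔE = (y₂ − y₁)³/(4y₁y₂) = (2.403 − 0.6698)³/(4×0.6698×2.403) = 5.203/6.437 = 0.8083 ft.

ΔE = 0.8083 ft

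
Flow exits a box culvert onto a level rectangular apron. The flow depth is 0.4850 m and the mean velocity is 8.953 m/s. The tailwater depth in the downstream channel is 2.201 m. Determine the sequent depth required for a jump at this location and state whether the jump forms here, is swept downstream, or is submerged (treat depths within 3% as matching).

Fr₁ = V₁/√(g·y₁) = 8.953/√(9.81×0.4850) = 4.105.
By Bélanger, y₂/y₁ = ½[√(1 + 8Fr₁²) − 1] = ½[√135.78 − 1] = 5.326.
y₂ = 5.326 × 0.4850 = 2.583 m.
Tailwater y_tw = 2.201 m: y_tw < y₂, so the jump is swept downstream.

y₂ = 2.583 m; the jump is swept downstream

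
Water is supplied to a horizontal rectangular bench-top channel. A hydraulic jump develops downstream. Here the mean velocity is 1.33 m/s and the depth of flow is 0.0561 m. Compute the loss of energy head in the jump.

ΔE = 0.00858 m

Fr₁ = V₁/√(g·y₁) = 1.33/√(9.81×0.0561) = 1.79.
Sequent-depth ratio: y₂/y₁ = ½[√(1 + 8Fr₁²) − 1] = ½[√26.71 − 1] = 2.08.
y₂ = 2.08 × 0.0561 = 0.117 m.
Head loss: ΔE = (y₂ − y₁)³/(4y₁y₂) = (0.117 − 0.0561)³/(4×0.0561×0.117) = 0.000225/0.0262 = 0.00858 m.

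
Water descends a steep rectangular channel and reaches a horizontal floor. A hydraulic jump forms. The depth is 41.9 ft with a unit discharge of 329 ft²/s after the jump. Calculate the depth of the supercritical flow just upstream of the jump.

V₂ = q/y₂ = 329/41.9 = 7.85 ft/s; Fr₂ = V₂/√(g·y₂) = 0.214.
Applying the sequent-depth relation in reverse, y₁/y₂ = ½[√(1 + 8Fr₂²) − 1] = ½[√1.366 − 1] = 0.0843.
y₁ = 0.0843 × 41.9 = 3.53 ft.

y₁ = 3.53 ft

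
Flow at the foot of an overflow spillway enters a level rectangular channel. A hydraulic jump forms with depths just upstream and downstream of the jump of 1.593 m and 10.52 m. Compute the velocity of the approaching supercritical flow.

V₁ = 19.81 m/s

For a rectangular channel the momentum equation gives q² = ½·g·y₁·y₂·(y₁ + y₂) = ½×9.81×1.593×10.52×12.11 = 995.7.
q = √995.7 = 31.55 m²/s.
V₁ = q/y₁ = 31.55/1.593 = 19.81 m/s.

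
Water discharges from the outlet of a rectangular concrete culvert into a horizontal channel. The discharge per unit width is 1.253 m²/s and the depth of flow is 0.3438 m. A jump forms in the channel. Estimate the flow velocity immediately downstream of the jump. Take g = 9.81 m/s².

V₂ = 1.550 m/s

V₁ = q/y₁ = 1.253/0.3438 = 3.645 m/s. Fr₁ = V₁/√(g·y₁) = 3.645/√(9.81×0.3438) = 1.985.
Conjugate-depth relation: y₂/y₁ = ½[√(1 + 8Fr₁²) − 1] = ½[√32.507 − 1] = 2.351.
y₂ = 2.351 × 0.3438 = 0.8082 m.
V₂ = q/y₂ = 1.253/0.8082 = 1.550 m/s.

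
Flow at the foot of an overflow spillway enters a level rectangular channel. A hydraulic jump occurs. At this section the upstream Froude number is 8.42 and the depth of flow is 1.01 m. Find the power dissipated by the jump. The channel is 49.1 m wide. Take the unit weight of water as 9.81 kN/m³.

Fr₁ = 8.42 (given).
From the momentum equation for a rectangular channel, y₂/y₁ = ½[√(1 + 8Fr₁²) − 1] = ½[√568.2 − 1] = 11.4.
y₂ = 11.4 × 1.01 = 11.5 m.
Head loss: ΔE = (y₂ − y₁)³/(4y₁y₂) = (11.5 − 1.01)³/(4×1.01×11.5) = 1165/46.6 = 25.0 m.
V₁ = Fr₁·√(g·y₁) = 8.42×√(9.81×1.01) = 26.5 m/s; q = V₁·y₁ = 26.8 m²/s. Q = q·b = 26.8 × 49.1 = 1314 m³/s. P = γ·Q·ΔE = 9.81 × 1314 × 25.0 = 322417 kW.

P = 322417 kW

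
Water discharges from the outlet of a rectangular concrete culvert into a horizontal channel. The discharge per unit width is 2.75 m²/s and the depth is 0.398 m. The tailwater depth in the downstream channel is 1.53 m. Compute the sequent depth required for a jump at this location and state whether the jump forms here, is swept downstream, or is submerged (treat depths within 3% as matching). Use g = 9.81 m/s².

V₁ = q/y₁ = 2.75/0.398 = 6.91 m/s. Fr₁ = V₁/√(g·y₁) = 6.91/√(9.81×0.398) = 3.50.
Sequent-depth ratio: y₂/y₁ = ½[√(1 + 8Fr₁²) − 1] = ½[√98.82 − 1] = 4.47.
y₂ = 4.47 × 0.398 = 1.78 m.
Tailwater y_tw = 1.53 m: y_tw < y₂, so the jump is swept downstream.

y₂ = 1.78 m; the jump is swept downstream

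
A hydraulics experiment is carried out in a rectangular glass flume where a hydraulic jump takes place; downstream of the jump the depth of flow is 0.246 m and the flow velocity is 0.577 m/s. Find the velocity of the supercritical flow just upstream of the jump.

V₁ = 2.56 m/s

Fr₂ = V₂/√(g·y₂) = 0.577/√(9.81×0.246) = 0.371.
From the momentum equation (using Fr₂), y₁/y₂ = ½[√(1 + 8Fr₂²) − 1] = ½[√2.104 − 1] = 0.225.
y₁ = 0.225 × 0.246 = 0.0554 m.
V₁ = q/y₁ = 0.142/0.0554 = 2.56 m/s.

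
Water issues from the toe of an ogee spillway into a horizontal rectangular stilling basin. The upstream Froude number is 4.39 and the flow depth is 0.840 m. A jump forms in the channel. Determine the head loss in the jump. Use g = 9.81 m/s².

Fr₁ = 4.39 (given).
Conjugate-depth relation: y₂/y₁ = ½[√(1 + 8Fr₁²) − 1] = ½[√155.2 − 1] = 5.73.
y₂ = 5.73 × 0.840 = 4.81 m.
Head loss: ΔE = (y₂ − y₁)³/(4y₁y₂) = (4.81 − 0.840)³/(4×0.840×4.81) = 62.7/16.2 = 3.88 m.

ΔE = 3.88 m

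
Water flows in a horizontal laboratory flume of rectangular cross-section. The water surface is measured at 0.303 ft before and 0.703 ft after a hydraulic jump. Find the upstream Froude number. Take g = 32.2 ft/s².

For a rectangular channel the momentum equation gives q² = ½·g·y₁·y₂·(y₁ + y₂) = ½×32.2×0.303×0.703×1.01 = 3.45.
q = √3.45 = 1.86 ft²/s.
V₁ = q/y₁ = 6.13 ft/s; Fr₁ = V₁/√(g·y₁) = 1.96.

Fr₁ = 1.96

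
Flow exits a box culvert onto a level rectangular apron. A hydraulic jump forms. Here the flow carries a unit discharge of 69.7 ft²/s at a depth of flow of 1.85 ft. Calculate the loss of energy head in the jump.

ΔE = 11.5 ft

V₁ = q/y₁ = 69.7/1.85 = 37.7 ft/s. Fr₁ = V₁/√(g·y₁) = 37.7/√(32.2×1.85) = 4.88.
Conjugate-depth relation: y₂/y₁ = ½[√(1 + 8Fr₁²) − 1] = ½[√191.6 − 1] = 6.42.
y₂ = 6.42 × 1.85 = 11.9 ft.
V₂ = q/y₂ = 69.7/11.9 = 5.87 ft/s. E₁ = y₁ + V₁²/2g = 23.9 ft; E₂ = y₂ + V₂²/2g = 12.4 ft. ΔE = E₁ − E₂ = 11.5 ft.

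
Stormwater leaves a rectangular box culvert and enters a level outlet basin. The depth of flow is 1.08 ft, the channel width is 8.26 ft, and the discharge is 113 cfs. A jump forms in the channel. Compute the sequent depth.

y₂ = 2.78 ft

q = Q/b = 113/8.26 = 13.7 ft²/s; V₁ = q/y₁ = 12.7 ft/s. Fr₁ = V₁/√(g·y₁) = 2.15.
By Bélanger, y₂/y₁ = ½[√(1 + 8Fr₁²) − 1] = ½[√37.91 − 1] = 2.58.
y₂ = 2.58 × 1.08 = 2.78 ft.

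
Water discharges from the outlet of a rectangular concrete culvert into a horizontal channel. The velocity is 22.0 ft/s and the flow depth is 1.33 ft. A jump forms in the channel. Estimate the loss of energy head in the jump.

ΔE = 2.74 ft

Fr₁ = V₁/√(g·y₁) = 22.0/√(32.2×1.33) = 3.36.
From the momentum equation for a rectangular channel, y₂/y₁ = ½[√(1 + 8Fr₁²) − 1] = ½[√91.41 − 1] = 4.28.
y₂ = 4.28 × 1.33 = 5.69 ft.
q = V₁·y₁ = 22.0 × 1.33 = 29.3 ft²/s. V₂ = q/y₂ = 29.3/5.69 = 5.14 ft/s. E₁ = y₁ + V₁²/2g = 8.85 ft; E₂ = y₂ + V₂²/2g = 6.10 ft. ΔE = E₁ − E₂ = 2.74 ft.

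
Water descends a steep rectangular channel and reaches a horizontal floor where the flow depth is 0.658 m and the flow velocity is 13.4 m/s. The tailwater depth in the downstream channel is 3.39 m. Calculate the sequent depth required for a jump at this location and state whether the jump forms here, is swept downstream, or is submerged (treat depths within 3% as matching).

y₂ = 4.59 m; the jump is swept downstream

Fr₁ = V₁/√(g·y₁) = 13.4/√(9.81×0.658) = 5.27.
Bélanger equation: y₂/y₁ = ½[√(1 + 8Fr₁²) − 1] = ½[√223.5 − 1] = 6.98.
y₂ = 6.98 × 0.658 = 4.59 m.
Tailwater y_tw = 3.39 m: y_tw < y₂, so the jump is swept downstream.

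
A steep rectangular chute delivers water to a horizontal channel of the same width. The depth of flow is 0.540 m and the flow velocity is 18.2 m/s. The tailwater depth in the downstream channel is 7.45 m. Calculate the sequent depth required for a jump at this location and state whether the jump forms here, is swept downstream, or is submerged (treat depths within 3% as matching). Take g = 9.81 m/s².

Fr₁ = V₁/√(g·y₁) = 18.2/√(9.81×0.540) = 7.91.
By Bélanger, y₂/y₁ = ½[√(1 + 8Fr₁²) − 1] = ½[√501.2 − 1] = 10.7.
y₂ = 10.7 × 0.540 = 5.77 m.
Tailwater y_tw = 7.45 m: y_tw > y₂, so the jump is submerged.

y₂ = 5.77 m; the jump is submerged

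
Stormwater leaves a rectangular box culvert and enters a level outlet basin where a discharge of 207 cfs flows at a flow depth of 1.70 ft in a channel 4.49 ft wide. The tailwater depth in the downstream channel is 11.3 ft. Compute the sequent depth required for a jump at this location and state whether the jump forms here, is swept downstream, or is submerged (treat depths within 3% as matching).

q = Q/b = 207/4.49 = 46.1 ft²/s; V₁ = q/y₁ = 27.1 ft/s. Fr₁ = V₁/√(g·y₁) = 3.67.
From the momentum equation for a rectangular channel, y₂/y₁ = ½[√(1 + 8Fr₁²) − 1] = ½[√108.5 − 1] = 4.71.
y₂ = 4.71 × 1.70 = 8.00 ft.
Tailwater y_tw = 11.3 ft: y_tw > y₂, so the jump is submerged.

y₂ = 8.00 ft; the jump is submerged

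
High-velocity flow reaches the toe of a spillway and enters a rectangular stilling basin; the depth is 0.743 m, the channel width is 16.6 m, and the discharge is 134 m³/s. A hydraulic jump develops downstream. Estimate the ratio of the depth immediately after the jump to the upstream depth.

q = Q/b = 134/16.6 = 8.07 m²/s; V₁ = q/y₁ = 10.9 m/s. Fr₁ = V₁/√(g·y₁) = 4.02.
Bélanger equation: y₂/y₁ = ½[√(1 + 8Fr₁²) − 1] = ½[√130.6 − 1] = 5.21.

y₂/y₁ = 5.21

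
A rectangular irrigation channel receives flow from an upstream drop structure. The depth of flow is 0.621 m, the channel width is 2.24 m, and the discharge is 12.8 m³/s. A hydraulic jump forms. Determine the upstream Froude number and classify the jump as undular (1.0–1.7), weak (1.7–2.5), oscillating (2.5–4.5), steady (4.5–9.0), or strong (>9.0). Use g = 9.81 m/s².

q = Q/b = 12.8/2.24 = 5.71 m²/s; V₁ = q/y₁ = 9.20 m/s. Fr₁ = V₁/√(g·y₁) = 3.73.
Fr₁ = 3.73 lies in the oscillating range.

Fr₁ = 3.73; oscillating jump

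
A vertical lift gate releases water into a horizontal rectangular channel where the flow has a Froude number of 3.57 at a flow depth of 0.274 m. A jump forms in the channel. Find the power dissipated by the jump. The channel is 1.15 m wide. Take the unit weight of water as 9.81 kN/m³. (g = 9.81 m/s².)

Fr₁ = 3.57 (given).
Conjugate-depth relation: y₂/y₁ = ½[√(1 + 8Fr₁²) − 1] = ½[√103.0 − 1] = 4.57.
y₂ = 4.57 × 0.274 = 1.25 m.
V₁ = Fr₁·√(g·y₁) = 3.57×√(9.81×0.274) = 5.85 m/s; q = V₁·y₁ = 1.60 m²/s. V₂ = q/y₂ = 1.60/1.25 = 1.28 m/s. E₁ = y₁ + V₁²/2g = 2.02 m; E₂ = y₂ + V₂²/2g = 1.34 m. ΔE = E₁ − E₂ = 0.683 m.
Q = q·b = 1.60 × 1.15 = 1.84 m³/s. P = γ·Q·ΔE = 9.81 × 1.84 × 0.683 = 12.4 kW.

P = 12.4 kW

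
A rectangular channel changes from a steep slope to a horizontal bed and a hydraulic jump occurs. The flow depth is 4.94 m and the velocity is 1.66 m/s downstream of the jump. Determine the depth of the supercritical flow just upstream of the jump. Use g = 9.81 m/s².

Fr₂ = V₂/√(g·y₂) = 1.66/√(9.81×4.94) = 0.238.
Since the conjugate-depth ratio holds either way, y₁/y₂ = ½[√(1 + 8Fr₂²) − 1] = ½[√1.455 − 1] = 0.103.
y₁ = 0.103 × 4.94 = 0.509 m.

y₁ = 0.509 m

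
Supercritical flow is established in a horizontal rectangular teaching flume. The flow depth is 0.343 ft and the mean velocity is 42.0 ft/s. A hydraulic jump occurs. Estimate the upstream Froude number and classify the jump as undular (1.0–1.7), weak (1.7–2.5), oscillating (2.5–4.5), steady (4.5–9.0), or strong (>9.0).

Fr₁ = V₁/√(g·y₁) = 42.0/√(32.2×0.343) = 12.6.
Fr₁ = 12.6 lies in the strong range.

Fr₁ = 12.6; strong jump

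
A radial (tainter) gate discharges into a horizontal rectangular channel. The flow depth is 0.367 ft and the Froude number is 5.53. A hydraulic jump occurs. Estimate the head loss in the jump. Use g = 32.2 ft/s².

Fr₁ = 5.53 (given).
Sequent-depth ratio: y₂/y₁ = ½[√(1 + 8Fr₁²) − 1] = ½[√245.6 − 1] = 7.34.
y₂ = 7.34 × 0.367 = 2.69 ft.
V₁ = Fr₁·√(g·y₁) = 5.53×√(32.2×0.367) = 19.0 ft/s; q = V₁·y₁ = 6.98 ft²/s. V₂ = q/y₂ = 6.98/2.69 = 2.59 ft/s. E₁ = y₁ + V₁²/2g = 5.98 ft; E₂ = y₂ + V₂²/2g = 2.80 ft. ΔE = E₁ − E₂ = 3.18 ft.

ΔE = 3.18 ft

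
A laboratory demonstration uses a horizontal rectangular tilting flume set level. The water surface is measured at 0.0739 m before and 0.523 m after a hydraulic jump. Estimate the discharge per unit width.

q = 0.336 m²/s

For a rectangular channel the momentum equation gives q² = ½·g·y₁·y₂·(y₁ + y₂) = ½×9.81×0.0739×0.523×0.597 = 0.113.
q = √0.113 = 0.336 m²/s.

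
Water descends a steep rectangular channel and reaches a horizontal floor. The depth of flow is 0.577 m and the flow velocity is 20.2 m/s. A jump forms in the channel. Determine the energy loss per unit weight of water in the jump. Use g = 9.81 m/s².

ΔE = 14.6 m

Fr₁ = V₁/√(g·y₁) = 20.2/√(9.81×0.577) = 8.49.
Sequent-depth ratio: y₂/y₁ = ½[√(1 + 8Fr₁²) − 1] = ½[√577.7 − 1] = 11.5.
y₂ = 11.5 × 0.577 = 6.65 m.
Head loss: ΔE = (y₂ − y₁)³/(4y₁y₂) = (6.65 − 0.577)³/(4×0.577×6.65) = 224/15.3 = 14.6 m.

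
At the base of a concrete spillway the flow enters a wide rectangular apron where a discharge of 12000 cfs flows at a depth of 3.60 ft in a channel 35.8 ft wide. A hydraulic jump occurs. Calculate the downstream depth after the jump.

q = Q/b = 12000/35.8 = 335 ft²/s; V₁ = q/y₁ = 93.1 ft/s. Fr₁ = V₁/√(g·y₁) = 8.65.
Bélanger equation: y₂/y₁ = ½[√(1 + 8Fr₁²) − 1] = ½[√599.3 − 1] = 11.7.
y₂ = 11.7 × 3.60 = 42.3 ft.

y₂ = 42.3 ft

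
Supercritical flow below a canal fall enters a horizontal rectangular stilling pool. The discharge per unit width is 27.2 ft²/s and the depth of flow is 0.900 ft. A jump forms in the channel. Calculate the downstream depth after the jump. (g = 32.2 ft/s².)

y₂ = 6.71 ft

V₁ = q/y₁ = 27.2/0.900 = 30.2 ft/s. Fr₁ = V₁/√(g·y₁) = 30.2/√(32.2×0.900) = 5.61.
Conjugate-depth relation: y₂/y₁ = ½[√(1 + 8Fr₁²) − 1] = ½[√253.1 − 1] = 7.46.
y₂ = 7.46 × 0.900 = 6.71 ft.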